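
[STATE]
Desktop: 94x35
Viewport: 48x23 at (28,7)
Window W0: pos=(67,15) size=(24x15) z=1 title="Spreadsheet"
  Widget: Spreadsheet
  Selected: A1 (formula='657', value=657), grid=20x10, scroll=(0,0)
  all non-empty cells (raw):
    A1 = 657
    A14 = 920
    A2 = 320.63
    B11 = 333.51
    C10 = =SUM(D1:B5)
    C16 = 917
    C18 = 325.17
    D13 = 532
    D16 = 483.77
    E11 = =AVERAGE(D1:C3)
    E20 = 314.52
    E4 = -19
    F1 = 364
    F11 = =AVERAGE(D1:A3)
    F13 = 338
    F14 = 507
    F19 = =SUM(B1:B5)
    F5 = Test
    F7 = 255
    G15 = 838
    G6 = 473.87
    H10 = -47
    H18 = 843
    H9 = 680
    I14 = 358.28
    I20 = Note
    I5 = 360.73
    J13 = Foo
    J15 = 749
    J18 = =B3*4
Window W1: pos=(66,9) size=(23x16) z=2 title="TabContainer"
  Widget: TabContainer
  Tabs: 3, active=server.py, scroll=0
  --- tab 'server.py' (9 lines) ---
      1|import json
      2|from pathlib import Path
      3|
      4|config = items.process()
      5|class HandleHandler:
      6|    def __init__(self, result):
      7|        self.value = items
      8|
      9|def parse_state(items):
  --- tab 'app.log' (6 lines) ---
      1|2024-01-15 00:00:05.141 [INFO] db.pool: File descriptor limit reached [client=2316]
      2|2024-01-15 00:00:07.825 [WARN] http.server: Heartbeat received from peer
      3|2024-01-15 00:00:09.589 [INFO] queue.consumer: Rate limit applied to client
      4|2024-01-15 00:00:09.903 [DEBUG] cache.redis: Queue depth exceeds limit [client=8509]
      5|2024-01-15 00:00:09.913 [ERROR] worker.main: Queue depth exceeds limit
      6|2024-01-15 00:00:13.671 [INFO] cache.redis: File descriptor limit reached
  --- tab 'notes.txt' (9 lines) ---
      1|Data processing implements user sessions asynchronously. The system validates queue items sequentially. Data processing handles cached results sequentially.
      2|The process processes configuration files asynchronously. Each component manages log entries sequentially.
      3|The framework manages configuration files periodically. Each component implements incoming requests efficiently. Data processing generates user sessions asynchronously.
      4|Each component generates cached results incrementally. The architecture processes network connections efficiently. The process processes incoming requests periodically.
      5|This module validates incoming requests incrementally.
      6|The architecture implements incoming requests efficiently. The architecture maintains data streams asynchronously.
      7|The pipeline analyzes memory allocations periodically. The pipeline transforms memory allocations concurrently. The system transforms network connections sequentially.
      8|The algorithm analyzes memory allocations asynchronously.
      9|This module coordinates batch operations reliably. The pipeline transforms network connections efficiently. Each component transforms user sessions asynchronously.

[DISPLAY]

                                                
                                                
                                      ┏━━━━━━━━━
                                      ┃ TabConta
                                      ┠─────────
                                      ┃[server.p
                                      ┃─────────
                                      ┃import js
                                      ┃from path
                                      ┃         
                                      ┃config = 
                                      ┃class Han
                                      ┃    def _
                                      ┃        s
                                      ┃         
                                      ┃def parse
                                      ┃         
                                      ┗━━━━━━━━━
                                       ┃  5     
                                       ┃  6     
                                       ┃  7     
                                       ┃  8     
                                       ┗━━━━━━━━


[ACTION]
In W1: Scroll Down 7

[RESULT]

                                                
                                                
                                      ┏━━━━━━━━━
                                      ┃ TabConta
                                      ┠─────────
                                      ┃[server.p
                                      ┃─────────
                                      ┃         
                                      ┃def parse
                                      ┃         
                                      ┃         
                                      ┃         
                                      ┃         
                                      ┃         
                                      ┃         
                                      ┃         
                                      ┃         
                                      ┗━━━━━━━━━
                                       ┃  5     
                                       ┃  6     
                                       ┃  7     
                                       ┃  8     
                                       ┗━━━━━━━━


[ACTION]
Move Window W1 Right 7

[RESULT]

                                                
                                                
                                           ┏━━━━
                                           ┃ Tab
                                           ┠────
                                           ┃[ser
                                           ┃────
                                           ┃    
                                       ┏━━━┃def 
                                       ┃ Sp┃    
                                       ┠───┃    
                                       ┃A1:┃    
                                       ┃   ┃    
                                       ┃---┃    
                                       ┃  1┃    
                                       ┃  2┃    
                                       ┃  3┃    
                                       ┃  4┗━━━━
                                       ┃  5     
                                       ┃  6     
                                       ┃  7     
                                       ┃  8     
                                       ┗━━━━━━━━


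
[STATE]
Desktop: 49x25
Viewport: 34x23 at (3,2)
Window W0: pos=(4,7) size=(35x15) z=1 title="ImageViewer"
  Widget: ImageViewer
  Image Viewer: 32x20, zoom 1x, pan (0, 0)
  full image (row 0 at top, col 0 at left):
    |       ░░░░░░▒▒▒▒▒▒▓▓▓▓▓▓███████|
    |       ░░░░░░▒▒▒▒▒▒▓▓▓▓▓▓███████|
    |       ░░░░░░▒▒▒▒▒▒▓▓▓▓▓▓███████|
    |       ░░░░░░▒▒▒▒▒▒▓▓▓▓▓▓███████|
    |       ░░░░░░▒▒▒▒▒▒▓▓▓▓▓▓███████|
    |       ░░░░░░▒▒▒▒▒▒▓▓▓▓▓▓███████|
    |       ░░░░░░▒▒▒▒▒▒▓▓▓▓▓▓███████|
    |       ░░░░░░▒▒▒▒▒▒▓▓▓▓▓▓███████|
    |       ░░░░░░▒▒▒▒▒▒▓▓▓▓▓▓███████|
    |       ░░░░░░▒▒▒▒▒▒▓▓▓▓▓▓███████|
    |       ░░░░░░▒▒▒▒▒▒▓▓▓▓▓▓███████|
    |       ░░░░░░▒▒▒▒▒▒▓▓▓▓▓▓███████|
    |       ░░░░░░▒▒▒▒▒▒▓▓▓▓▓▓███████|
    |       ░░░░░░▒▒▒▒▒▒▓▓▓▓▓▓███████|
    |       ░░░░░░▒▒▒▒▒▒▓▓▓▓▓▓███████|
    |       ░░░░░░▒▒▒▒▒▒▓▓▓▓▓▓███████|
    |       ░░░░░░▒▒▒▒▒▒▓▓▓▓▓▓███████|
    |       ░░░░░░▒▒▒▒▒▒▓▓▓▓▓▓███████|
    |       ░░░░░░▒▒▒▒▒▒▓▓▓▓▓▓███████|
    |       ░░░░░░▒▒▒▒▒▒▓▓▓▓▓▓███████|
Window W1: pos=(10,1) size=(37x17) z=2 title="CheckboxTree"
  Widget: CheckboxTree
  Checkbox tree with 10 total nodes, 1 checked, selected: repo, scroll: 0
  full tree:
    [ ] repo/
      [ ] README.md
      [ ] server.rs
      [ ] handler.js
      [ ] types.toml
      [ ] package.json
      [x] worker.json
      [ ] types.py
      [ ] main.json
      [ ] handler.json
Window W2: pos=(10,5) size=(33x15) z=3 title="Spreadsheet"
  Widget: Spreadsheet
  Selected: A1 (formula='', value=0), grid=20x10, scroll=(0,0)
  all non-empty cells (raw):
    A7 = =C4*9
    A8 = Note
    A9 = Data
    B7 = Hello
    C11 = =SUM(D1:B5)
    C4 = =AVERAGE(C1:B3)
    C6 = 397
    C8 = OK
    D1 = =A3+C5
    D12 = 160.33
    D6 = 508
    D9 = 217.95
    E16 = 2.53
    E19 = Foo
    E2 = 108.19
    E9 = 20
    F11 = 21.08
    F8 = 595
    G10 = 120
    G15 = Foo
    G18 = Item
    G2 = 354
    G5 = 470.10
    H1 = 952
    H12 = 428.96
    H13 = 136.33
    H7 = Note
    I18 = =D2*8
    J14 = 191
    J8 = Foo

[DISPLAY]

       ┃ CheckboxTree             
       ┠──────────────────────────
       ┃>[-] repo/                
       ┏━━━━━━━━━━━━━━━━━━━━━━━━━━
       ┃ Spreadsheet              
 ┏━━━━━┠──────────────────────────
 ┃ Imag┃A1:                       
 ┠─────┃       A       B       C  
 ┃     ┃--------------------------
 ┃     ┃  1      [0]       0      
 ┃     ┃  2        0       0      
 ┃     ┃  3        0       0      
 ┃     ┃  4        0       0      
 ┃     ┃  5        0       0      
 ┃     ┃  6        0       0     3
 ┃     ┃  7        0Hello         
 ┃     ┃  8 Note           0OK    
 ┃     ┗━━━━━━━━━━━━━━━━━━━━━━━━━━
 ┃       ░░░░░░▒▒▒▒▒▒▓▓▓▓▓▓███████
 ┗━━━━━━━━━━━━━━━━━━━━━━━━━━━━━━━━
                                  
                                  
                                  


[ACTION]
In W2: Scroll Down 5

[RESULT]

       ┃ CheckboxTree             
       ┠──────────────────────────
       ┃>[-] repo/                
       ┏━━━━━━━━━━━━━━━━━━━━━━━━━━
       ┃ Spreadsheet              
 ┏━━━━━┠──────────────────────────
 ┃ Imag┃A1:                       
 ┠─────┃       A       B       C  
 ┃     ┃--------------------------
 ┃     ┃  6        0       0     3
 ┃     ┃  7        0Hello         
 ┃     ┃  8 Note           0OK    
 ┃     ┃  9 Data           0      
 ┃     ┃ 10        0       0      
 ┃     ┃ 11        0       0      
 ┃     ┃ 12        0       0      
 ┃     ┃ 13        0       0      
 ┃     ┗━━━━━━━━━━━━━━━━━━━━━━━━━━
 ┃       ░░░░░░▒▒▒▒▒▒▓▓▓▓▓▓███████
 ┗━━━━━━━━━━━━━━━━━━━━━━━━━━━━━━━━
                                  
                                  
                                  


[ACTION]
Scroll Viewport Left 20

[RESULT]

          ┃ CheckboxTree          
          ┠───────────────────────
          ┃>[-] repo/             
          ┏━━━━━━━━━━━━━━━━━━━━━━━
          ┃ Spreadsheet           
    ┏━━━━━┠───────────────────────
    ┃ Imag┃A1:                    
    ┠─────┃       A       B       
    ┃     ┃-----------------------
    ┃     ┃  6        0       0   
    ┃     ┃  7        0Hello      
    ┃     ┃  8 Note           0OK 
    ┃     ┃  9 Data           0   
    ┃     ┃ 10        0       0   
    ┃     ┃ 11        0       0   
    ┃     ┃ 12        0       0   
    ┃     ┃ 13        0       0   
    ┃     ┗━━━━━━━━━━━━━━━━━━━━━━━
    ┃       ░░░░░░▒▒▒▒▒▒▓▓▓▓▓▓████
    ┗━━━━━━━━━━━━━━━━━━━━━━━━━━━━━
                                  
                                  
                                  


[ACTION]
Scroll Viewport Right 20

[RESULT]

ckboxTree                      ┃  
───────────────────────────────┨  
 repo/                         ┃  
━━━━━━━━━━━━━━━━━━━━━━━━━━━┓   ┃  
eadsheet                   ┃   ┃  
───────────────────────────┨   ┃  
                           ┃   ┃  
   A       B       C       ┃   ┃  
---------------------------┃   ┃  
       0       0     397   ┃   ┃  
       0Hello          0   ┃   ┃  
Note           0OK         ┃   ┃  
Data           0       0  2┃   ┃  
       0       0       0   ┃   ┃  
       0       0       0   ┃   ┃  
       0       0       0  1┃━━━┛  
       0       0       0   ┃      
━━━━━━━━━━━━━━━━━━━━━━━━━━━┛      
░░░▒▒▒▒▒▒▓▓▓▓▓▓███████ ┃          
━━━━━━━━━━━━━━━━━━━━━━━┛          
                                  
                                  
                                  


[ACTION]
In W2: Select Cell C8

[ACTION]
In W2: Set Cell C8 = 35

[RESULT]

ckboxTree                      ┃  
───────────────────────────────┨  
 repo/                         ┃  
━━━━━━━━━━━━━━━━━━━━━━━━━━━┓   ┃  
eadsheet                   ┃   ┃  
───────────────────────────┨   ┃  
35                         ┃   ┃  
   A       B       C       ┃   ┃  
---------------------------┃   ┃  
       0       0     397   ┃   ┃  
       0Hello          0   ┃   ┃  
Note           0    [35]   ┃   ┃  
Data           0       0  2┃   ┃  
       0       0       0   ┃   ┃  
       0       0       0   ┃   ┃  
       0       0       0  1┃━━━┛  
       0       0       0   ┃      
━━━━━━━━━━━━━━━━━━━━━━━━━━━┛      
░░░▒▒▒▒▒▒▓▓▓▓▓▓███████ ┃          
━━━━━━━━━━━━━━━━━━━━━━━┛          
                                  
                                  
                                  


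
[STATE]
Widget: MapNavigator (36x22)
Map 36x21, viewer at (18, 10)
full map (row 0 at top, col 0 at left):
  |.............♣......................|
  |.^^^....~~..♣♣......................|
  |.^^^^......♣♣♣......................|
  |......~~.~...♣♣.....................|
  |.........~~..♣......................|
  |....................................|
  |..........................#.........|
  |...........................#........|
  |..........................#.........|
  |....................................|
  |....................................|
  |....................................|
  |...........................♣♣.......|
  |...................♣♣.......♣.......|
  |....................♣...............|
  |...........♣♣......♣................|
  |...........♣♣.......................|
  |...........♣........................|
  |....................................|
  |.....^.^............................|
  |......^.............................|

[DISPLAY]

                                    
.............♣......................
.^^^....~~..♣♣......................
.^^^^......♣♣♣......................
......~~.~...♣♣.....................
.........~~..♣......................
....................................
..........................#.........
...........................#........
..........................#.........
....................................
..................@.................
....................................
...........................♣♣.......
...................♣♣.......♣.......
....................♣...............
...........♣♣......♣................
...........♣♣.......................
...........♣........................
....................................
.....^.^............................
......^.............................


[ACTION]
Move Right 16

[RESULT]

                                    
....................                
....................                
....................                
....................                
....................                
....................                
..........#.........                
...........#........                
..........#.........                
....................                
..................@.                
....................                
...........♣♣.......                
...♣♣.......♣.......                
....♣...............                
...♣................                
....................                
....................                
....................                
....................                
....................                


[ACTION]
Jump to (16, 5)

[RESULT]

                                    
                                    
                                    
                                    
                                    
                                    
  .............♣....................
  .^^^....~~..♣♣....................
  .^^^^......♣♣♣....................
  ......~~.~...♣♣...................
  .........~~..♣....................
  ................@.................
  ..........................#.......
  ...........................#......
  ..........................#.......
  ..................................
  ..................................
  ..................................
  ...........................♣♣.....
  ...................♣♣.......♣.....
  ....................♣.............
  ...........♣♣......♣..............


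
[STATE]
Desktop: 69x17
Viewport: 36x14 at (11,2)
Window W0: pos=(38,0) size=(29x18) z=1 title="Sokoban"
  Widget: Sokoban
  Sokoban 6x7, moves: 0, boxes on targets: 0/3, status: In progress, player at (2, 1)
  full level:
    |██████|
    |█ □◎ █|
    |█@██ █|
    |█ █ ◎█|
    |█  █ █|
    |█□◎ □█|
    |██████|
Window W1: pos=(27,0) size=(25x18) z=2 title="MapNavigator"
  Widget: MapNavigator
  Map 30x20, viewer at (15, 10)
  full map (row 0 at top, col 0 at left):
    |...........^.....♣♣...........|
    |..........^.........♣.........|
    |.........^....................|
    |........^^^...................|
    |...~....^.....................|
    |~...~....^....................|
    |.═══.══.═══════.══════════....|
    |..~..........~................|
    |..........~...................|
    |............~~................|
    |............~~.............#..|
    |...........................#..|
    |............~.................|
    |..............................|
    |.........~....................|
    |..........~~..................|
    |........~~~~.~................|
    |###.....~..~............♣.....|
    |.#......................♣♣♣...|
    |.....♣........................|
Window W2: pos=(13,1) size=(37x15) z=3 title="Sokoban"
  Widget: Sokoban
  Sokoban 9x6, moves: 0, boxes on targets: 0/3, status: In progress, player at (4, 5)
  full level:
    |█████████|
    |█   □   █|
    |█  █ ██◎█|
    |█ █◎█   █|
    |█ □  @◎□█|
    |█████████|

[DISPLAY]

  ┃ Sokoban                         
  ┠─────────────────────────────────
  ┃█████████                        
  ┃█   □   █                        
  ┃█  █ ██◎█                        
  ┃█ █◎█   █                        
  ┃█ □  @◎□█                        
  ┃█████████                        
  ┃Moves: 0  0/3                    
  ┃                                 
  ┃                                 
  ┃                                 
  ┃                                 
  ┗━━━━━━━━━━━━━━━━━━━━━━━━━━━━━━━━━


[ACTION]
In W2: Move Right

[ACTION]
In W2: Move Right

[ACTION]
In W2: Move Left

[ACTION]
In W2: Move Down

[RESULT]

  ┃ Sokoban                         
  ┠─────────────────────────────────
  ┃█████████                        
  ┃█   □   █                        
  ┃█  █ ██◎█                        
  ┃█ █◎█   █                        
  ┃█ □  @◎□█                        
  ┃█████████                        
  ┃Moves: 2  0/3                    
  ┃                                 
  ┃                                 
  ┃                                 
  ┃                                 
  ┗━━━━━━━━━━━━━━━━━━━━━━━━━━━━━━━━━


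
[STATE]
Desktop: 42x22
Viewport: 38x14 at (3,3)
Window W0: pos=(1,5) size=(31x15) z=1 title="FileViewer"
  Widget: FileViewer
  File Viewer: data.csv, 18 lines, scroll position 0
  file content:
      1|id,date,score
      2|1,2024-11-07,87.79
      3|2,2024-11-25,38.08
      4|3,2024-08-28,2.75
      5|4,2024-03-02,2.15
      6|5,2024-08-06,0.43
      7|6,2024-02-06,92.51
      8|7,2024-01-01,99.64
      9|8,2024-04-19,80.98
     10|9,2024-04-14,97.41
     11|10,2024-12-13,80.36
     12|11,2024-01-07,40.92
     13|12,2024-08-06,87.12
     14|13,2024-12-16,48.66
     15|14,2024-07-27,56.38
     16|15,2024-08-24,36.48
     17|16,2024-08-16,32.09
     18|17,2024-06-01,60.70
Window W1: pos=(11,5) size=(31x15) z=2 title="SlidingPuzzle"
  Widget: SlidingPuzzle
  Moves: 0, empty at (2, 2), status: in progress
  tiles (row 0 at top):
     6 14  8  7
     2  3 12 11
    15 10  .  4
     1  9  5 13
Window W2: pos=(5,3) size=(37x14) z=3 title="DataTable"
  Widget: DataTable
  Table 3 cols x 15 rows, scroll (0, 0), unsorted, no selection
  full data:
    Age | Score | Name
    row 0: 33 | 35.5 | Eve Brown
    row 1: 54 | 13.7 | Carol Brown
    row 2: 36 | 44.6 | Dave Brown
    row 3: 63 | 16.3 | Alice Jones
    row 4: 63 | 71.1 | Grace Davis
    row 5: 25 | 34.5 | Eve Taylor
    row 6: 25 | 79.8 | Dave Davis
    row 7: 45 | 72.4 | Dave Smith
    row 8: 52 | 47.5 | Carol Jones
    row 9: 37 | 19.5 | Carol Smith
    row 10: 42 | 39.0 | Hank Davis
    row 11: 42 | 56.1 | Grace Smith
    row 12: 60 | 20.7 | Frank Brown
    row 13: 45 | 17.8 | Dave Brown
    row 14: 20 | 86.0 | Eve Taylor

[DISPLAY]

  ┏━━━━━━━━━━━━━━━━━━━━━━━━━━━━━━━━━━━
  ┃ DataTable                         
━━┠───────────────────────────────────
Fi┃Age│Score│Name                     
──┃───┼─────┼───────────              
d,┃33 │35.5 │Eve Brown                
,2┃54 │13.7 │Carol Brown              
,2┃36 │44.6 │Dave Brown               
,2┃63 │16.3 │Alice Jones              
,2┃63 │71.1 │Grace Davis              
,2┃25 │34.5 │Eve Taylor               
,2┃25 │79.8 │Dave Davis               
,2┃45 │72.4 │Dave Smith               
,2┗━━━━━━━━━━━━━━━━━━━━━━━━━━━━━━━━━━━


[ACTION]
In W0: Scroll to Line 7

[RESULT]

  ┏━━━━━━━━━━━━━━━━━━━━━━━━━━━━━━━━━━━
  ┃ DataTable                         
━━┠───────────────────────────────────
Fi┃Age│Score│Name                     
──┃───┼─────┼───────────              
,2┃33 │35.5 │Eve Brown                
,2┃54 │13.7 │Carol Brown              
,2┃36 │44.6 │Dave Brown               
,2┃63 │16.3 │Alice Jones              
0,┃63 │71.1 │Grace Davis              
1,┃25 │34.5 │Eve Taylor               
2,┃25 │79.8 │Dave Davis               
3,┃45 │72.4 │Dave Smith               
4,┗━━━━━━━━━━━━━━━━━━━━━━━━━━━━━━━━━━━


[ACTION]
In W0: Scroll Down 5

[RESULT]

  ┏━━━━━━━━━━━━━━━━━━━━━━━━━━━━━━━━━━━
  ┃ DataTable                         
━━┠───────────────────────────────────
Fi┃Age│Score│Name                     
──┃───┼─────┼───────────              
,2┃33 │35.5 │Eve Brown                
,2┃54 │13.7 │Carol Brown              
,2┃36 │44.6 │Dave Brown               
0,┃63 │16.3 │Alice Jones              
1,┃63 │71.1 │Grace Davis              
2,┃25 │34.5 │Eve Taylor               
3,┃25 │79.8 │Dave Davis               
4,┃45 │72.4 │Dave Smith               
5,┗━━━━━━━━━━━━━━━━━━━━━━━━━━━━━━━━━━━


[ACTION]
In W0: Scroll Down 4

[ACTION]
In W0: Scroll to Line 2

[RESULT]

  ┏━━━━━━━━━━━━━━━━━━━━━━━━━━━━━━━━━━━
  ┃ DataTable                         
━━┠───────────────────────────────────
Fi┃Age│Score│Name                     
──┃───┼─────┼───────────              
,2┃33 │35.5 │Eve Brown                
,2┃54 │13.7 │Carol Brown              
,2┃36 │44.6 │Dave Brown               
,2┃63 │16.3 │Alice Jones              
,2┃63 │71.1 │Grace Davis              
,2┃25 │34.5 │Eve Taylor               
,2┃25 │79.8 │Dave Davis               
,2┃45 │72.4 │Dave Smith               
,2┗━━━━━━━━━━━━━━━━━━━━━━━━━━━━━━━━━━━


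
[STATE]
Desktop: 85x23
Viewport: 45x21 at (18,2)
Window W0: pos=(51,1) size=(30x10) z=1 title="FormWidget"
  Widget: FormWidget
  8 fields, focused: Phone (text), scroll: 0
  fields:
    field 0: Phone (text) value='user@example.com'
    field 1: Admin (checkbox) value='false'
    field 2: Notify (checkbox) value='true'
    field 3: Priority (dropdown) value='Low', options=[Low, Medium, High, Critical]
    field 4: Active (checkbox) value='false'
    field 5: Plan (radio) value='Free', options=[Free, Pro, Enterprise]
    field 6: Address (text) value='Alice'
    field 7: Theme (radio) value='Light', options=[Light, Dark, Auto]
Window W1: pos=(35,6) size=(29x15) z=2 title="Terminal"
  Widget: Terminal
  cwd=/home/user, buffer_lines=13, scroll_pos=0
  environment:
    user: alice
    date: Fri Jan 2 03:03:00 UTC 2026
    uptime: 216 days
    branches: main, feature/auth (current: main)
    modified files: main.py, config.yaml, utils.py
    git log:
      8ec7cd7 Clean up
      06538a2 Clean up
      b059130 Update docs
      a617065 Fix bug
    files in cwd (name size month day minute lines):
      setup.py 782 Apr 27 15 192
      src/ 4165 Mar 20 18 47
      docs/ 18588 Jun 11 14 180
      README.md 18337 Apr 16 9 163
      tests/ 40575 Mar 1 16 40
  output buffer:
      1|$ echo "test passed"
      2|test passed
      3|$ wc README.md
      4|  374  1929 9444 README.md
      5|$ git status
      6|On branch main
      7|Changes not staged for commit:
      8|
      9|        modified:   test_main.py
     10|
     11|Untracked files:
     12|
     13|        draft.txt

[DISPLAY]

                                 ┃ FormWidget
                                 ┠───────────
                                 ┃> Phone:   
                                 ┃  Admin:   
                 ┏━━━━━━━━━━━━━━━━━━━━━━━━━━━
                 ┃ Terminal                  
                 ┠───────────────────────────
                 ┃$ echo "test passed"       
                 ┃test passed                
                 ┃$ wc README.md             
                 ┃  374  1929 9444 README.md 
                 ┃$ git status               
                 ┃On branch main             
                 ┃Changes not staged for comm
                 ┃                           
                 ┃        modified:   test_ma
                 ┃                           
                 ┃Untracked files:           
                 ┗━━━━━━━━━━━━━━━━━━━━━━━━━━━
                                             
                                             


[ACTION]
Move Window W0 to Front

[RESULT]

                                 ┃ FormWidget
                                 ┠───────────
                                 ┃> Phone:   
                                 ┃  Admin:   
                 ┏━━━━━━━━━━━━━━━┃  Notify:  
                 ┃ Terminal      ┃  Priority:
                 ┠───────────────┃  Active:  
                 ┃$ echo "test pa┃  Plan:    
                 ┃test passed    ┗━━━━━━━━━━━
                 ┃$ wc README.md             
                 ┃  374  1929 9444 README.md 
                 ┃$ git status               
                 ┃On branch main             
                 ┃Changes not staged for comm
                 ┃                           
                 ┃        modified:   test_ma
                 ┃                           
                 ┃Untracked files:           
                 ┗━━━━━━━━━━━━━━━━━━━━━━━━━━━
                                             
                                             


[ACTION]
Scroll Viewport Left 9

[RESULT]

                                          ┃ F
                                          ┠──
                                          ┃> 
                                          ┃  
                          ┏━━━━━━━━━━━━━━━┃  
                          ┃ Terminal      ┃  
                          ┠───────────────┃  
                          ┃$ echo "test pa┃  
                          ┃test passed    ┗━━
                          ┃$ wc README.md    
                          ┃  374  1929 9444 R
                          ┃$ git status      
                          ┃On branch main    
                          ┃Changes not staged
                          ┃                  
                          ┃        modified: 
                          ┃                  
                          ┃Untracked files:  
                          ┗━━━━━━━━━━━━━━━━━━
                                             
                                             


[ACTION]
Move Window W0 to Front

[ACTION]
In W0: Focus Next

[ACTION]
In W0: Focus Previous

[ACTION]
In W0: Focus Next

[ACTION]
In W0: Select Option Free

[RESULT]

                                          ┃ F
                                          ┠──
                                          ┃  
                                          ┃> 
                          ┏━━━━━━━━━━━━━━━┃  
                          ┃ Terminal      ┃  
                          ┠───────────────┃  
                          ┃$ echo "test pa┃  
                          ┃test passed    ┗━━
                          ┃$ wc README.md    
                          ┃  374  1929 9444 R
                          ┃$ git status      
                          ┃On branch main    
                          ┃Changes not staged
                          ┃                  
                          ┃        modified: 
                          ┃                  
                          ┃Untracked files:  
                          ┗━━━━━━━━━━━━━━━━━━
                                             
                                             


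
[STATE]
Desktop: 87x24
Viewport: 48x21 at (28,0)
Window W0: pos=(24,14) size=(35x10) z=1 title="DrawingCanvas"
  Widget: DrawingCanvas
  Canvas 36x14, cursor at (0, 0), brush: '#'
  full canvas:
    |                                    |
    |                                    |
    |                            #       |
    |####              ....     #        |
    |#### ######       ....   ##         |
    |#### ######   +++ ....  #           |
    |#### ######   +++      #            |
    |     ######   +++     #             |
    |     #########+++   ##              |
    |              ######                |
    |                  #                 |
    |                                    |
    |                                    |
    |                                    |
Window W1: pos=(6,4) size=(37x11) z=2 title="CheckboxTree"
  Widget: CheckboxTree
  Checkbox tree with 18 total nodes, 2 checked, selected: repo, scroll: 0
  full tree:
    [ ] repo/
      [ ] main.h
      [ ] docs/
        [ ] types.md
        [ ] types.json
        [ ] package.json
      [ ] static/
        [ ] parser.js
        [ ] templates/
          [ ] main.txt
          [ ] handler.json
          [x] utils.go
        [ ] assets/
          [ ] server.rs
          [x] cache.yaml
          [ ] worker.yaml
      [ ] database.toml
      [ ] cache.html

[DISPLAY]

                                                
                                                
                                                
                                                
━━━━━━━━━━━━━━┓                                 
              ┃                                 
──────────────┨                                 
              ┃                                 
              ┃                                 
              ┃                                 
              ┃                                 
              ┃                                 
              ┃                                 
              ┃                                 
━━━━━━━━━━━━━━┛━━━━━━━━━━━━━━━┓                 
awingCanvas                   ┃                 
──────────────────────────────┨                 
                              ┃                 
                              ┃                 
                         #    ┃                 
#              ....     #     ┃                 


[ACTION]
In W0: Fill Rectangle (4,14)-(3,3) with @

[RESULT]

                                                
                                                
                                                
                                                
━━━━━━━━━━━━━━┓                                 
              ┃                                 
──────────────┨                                 
              ┃                                 
              ┃                                 
              ┃                                 
              ┃                                 
              ┃                                 
              ┃                                 
              ┃                                 
━━━━━━━━━━━━━━┛━━━━━━━━━━━━━━━┓                 
awingCanvas                   ┃                 
──────────────────────────────┨                 
                              ┃                 
                              ┃                 
                         #    ┃                 
@@@@@@@@@@@@   ....     #     ┃                 


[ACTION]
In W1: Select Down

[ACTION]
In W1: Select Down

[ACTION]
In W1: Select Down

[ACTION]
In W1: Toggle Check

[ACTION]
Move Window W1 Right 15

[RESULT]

                                                
                                                
                                                
                                                
━━━━━━━━━━━━━━━━━━━━━━━━━━━━━┓                  
boxTree                      ┃                  
─────────────────────────────┨                  
epo/                         ┃                  
 main.h                      ┃                  
 docs/                       ┃                  
x] types.md                  ┃                  
 ] types.json                ┃                  
 ] package.json              ┃                  
 static/                     ┃                  
━━━━━━━━━━━━━━━━━━━━━━━━━━━━━┛┓                 
awingCanvas                   ┃                 
──────────────────────────────┨                 
                              ┃                 
                              ┃                 
                         #    ┃                 
@@@@@@@@@@@@   ....     #     ┃                 


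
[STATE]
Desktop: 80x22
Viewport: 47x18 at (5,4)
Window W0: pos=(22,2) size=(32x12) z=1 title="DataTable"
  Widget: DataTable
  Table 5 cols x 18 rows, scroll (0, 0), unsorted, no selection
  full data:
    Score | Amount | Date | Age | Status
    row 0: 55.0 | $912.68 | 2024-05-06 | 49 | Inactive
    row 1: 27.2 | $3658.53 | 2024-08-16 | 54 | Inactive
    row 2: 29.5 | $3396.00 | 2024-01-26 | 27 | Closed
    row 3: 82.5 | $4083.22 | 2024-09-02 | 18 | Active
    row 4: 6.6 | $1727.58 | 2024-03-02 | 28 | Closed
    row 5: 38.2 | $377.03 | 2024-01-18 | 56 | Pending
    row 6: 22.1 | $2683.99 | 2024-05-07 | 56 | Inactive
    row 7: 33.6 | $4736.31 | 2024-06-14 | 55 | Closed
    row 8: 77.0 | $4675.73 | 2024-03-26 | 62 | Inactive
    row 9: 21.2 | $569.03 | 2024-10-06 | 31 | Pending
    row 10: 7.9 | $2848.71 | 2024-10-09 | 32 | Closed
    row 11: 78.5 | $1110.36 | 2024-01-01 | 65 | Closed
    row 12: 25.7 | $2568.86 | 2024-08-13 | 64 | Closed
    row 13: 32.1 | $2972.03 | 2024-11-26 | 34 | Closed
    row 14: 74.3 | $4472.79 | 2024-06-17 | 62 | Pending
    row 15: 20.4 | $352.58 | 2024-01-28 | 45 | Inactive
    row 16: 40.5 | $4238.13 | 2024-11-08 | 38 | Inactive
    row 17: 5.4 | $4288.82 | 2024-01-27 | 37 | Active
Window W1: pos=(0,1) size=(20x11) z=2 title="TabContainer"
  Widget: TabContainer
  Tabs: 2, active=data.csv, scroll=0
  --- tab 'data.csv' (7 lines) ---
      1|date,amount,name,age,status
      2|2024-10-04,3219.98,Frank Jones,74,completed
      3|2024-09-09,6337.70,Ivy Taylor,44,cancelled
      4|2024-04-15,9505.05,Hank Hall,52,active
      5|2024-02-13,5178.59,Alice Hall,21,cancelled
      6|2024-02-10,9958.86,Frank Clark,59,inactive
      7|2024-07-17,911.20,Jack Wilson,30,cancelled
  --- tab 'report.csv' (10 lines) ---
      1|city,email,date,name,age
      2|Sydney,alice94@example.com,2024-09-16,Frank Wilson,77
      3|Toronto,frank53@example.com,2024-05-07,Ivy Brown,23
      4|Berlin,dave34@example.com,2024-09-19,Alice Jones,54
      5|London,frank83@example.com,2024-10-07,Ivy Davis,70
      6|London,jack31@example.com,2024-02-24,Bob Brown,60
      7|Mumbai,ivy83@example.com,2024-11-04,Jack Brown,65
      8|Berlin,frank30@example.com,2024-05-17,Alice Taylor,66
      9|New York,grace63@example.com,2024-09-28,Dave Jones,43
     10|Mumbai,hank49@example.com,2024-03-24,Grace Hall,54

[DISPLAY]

a.csv]│ report┃  ┠─────────────────────────────
──────────────┃  ┃Score│Amount  │Date      │Age
,amount,name,a┃  ┃─────┼────────┼──────────┼───
-10-04,3219.98┃  ┃55.0 │$912.68 │2024-05-06│49 
-09-09,6337.70┃  ┃27.2 │$3658.53│2024-08-16│54 
-04-15,9505.05┃  ┃29.5 │$3396.00│2024-01-26│27 
-02-13,5178.59┃  ┃82.5 │$4083.22│2024-09-02│18 
━━━━━━━━━━━━━━┛  ┃6.6  │$1727.58│2024-03-02│28 
                 ┃38.2 │$377.03 │2024-01-18│56 
                 ┗━━━━━━━━━━━━━━━━━━━━━━━━━━━━━
                                               
                                               
                                               
                                               
                                               
                                               
                                               
                                               


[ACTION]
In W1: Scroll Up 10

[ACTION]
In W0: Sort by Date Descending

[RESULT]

a.csv]│ report┃  ┠─────────────────────────────
──────────────┃  ┃Score│Amount  │Date     ▼│Age
,amount,name,a┃  ┃─────┼────────┼──────────┼───
-10-04,3219.98┃  ┃32.1 │$2972.03│2024-11-26│34 
-09-09,6337.70┃  ┃40.5 │$4238.13│2024-11-08│38 
-04-15,9505.05┃  ┃7.9  │$2848.71│2024-10-09│32 
-02-13,5178.59┃  ┃21.2 │$569.03 │2024-10-06│31 
━━━━━━━━━━━━━━┛  ┃82.5 │$4083.22│2024-09-02│18 
                 ┃27.2 │$3658.53│2024-08-16│54 
                 ┗━━━━━━━━━━━━━━━━━━━━━━━━━━━━━
                                               
                                               
                                               
                                               
                                               
                                               
                                               
                                               


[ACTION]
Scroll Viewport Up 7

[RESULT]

                                               
━━━━━━━━━━━━━━┓                                
Container     ┃  ┏━━━━━━━━━━━━━━━━━━━━━━━━━━━━━
──────────────┨  ┃ DataTable                   
a.csv]│ report┃  ┠─────────────────────────────
──────────────┃  ┃Score│Amount  │Date     ▼│Age
,amount,name,a┃  ┃─────┼────────┼──────────┼───
-10-04,3219.98┃  ┃32.1 │$2972.03│2024-11-26│34 
-09-09,6337.70┃  ┃40.5 │$4238.13│2024-11-08│38 
-04-15,9505.05┃  ┃7.9  │$2848.71│2024-10-09│32 
-02-13,5178.59┃  ┃21.2 │$569.03 │2024-10-06│31 
━━━━━━━━━━━━━━┛  ┃82.5 │$4083.22│2024-09-02│18 
                 ┃27.2 │$3658.53│2024-08-16│54 
                 ┗━━━━━━━━━━━━━━━━━━━━━━━━━━━━━
                                               
                                               
                                               
                                               


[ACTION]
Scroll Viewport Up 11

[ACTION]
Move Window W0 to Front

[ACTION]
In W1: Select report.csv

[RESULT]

                                               
━━━━━━━━━━━━━━┓                                
Container     ┃  ┏━━━━━━━━━━━━━━━━━━━━━━━━━━━━━
──────────────┨  ┃ DataTable                   
a.csv │[report┃  ┠─────────────────────────────
──────────────┃  ┃Score│Amount  │Date     ▼│Age
,email,date,na┃  ┃─────┼────────┼──────────┼───
ey,alice94@exa┃  ┃32.1 │$2972.03│2024-11-26│34 
nto,frank53@ex┃  ┃40.5 │$4238.13│2024-11-08│38 
in,dave34@exam┃  ┃7.9  │$2848.71│2024-10-09│32 
on,frank83@exa┃  ┃21.2 │$569.03 │2024-10-06│31 
━━━━━━━━━━━━━━┛  ┃82.5 │$4083.22│2024-09-02│18 
                 ┃27.2 │$3658.53│2024-08-16│54 
                 ┗━━━━━━━━━━━━━━━━━━━━━━━━━━━━━
                                               
                                               
                                               
                                               
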